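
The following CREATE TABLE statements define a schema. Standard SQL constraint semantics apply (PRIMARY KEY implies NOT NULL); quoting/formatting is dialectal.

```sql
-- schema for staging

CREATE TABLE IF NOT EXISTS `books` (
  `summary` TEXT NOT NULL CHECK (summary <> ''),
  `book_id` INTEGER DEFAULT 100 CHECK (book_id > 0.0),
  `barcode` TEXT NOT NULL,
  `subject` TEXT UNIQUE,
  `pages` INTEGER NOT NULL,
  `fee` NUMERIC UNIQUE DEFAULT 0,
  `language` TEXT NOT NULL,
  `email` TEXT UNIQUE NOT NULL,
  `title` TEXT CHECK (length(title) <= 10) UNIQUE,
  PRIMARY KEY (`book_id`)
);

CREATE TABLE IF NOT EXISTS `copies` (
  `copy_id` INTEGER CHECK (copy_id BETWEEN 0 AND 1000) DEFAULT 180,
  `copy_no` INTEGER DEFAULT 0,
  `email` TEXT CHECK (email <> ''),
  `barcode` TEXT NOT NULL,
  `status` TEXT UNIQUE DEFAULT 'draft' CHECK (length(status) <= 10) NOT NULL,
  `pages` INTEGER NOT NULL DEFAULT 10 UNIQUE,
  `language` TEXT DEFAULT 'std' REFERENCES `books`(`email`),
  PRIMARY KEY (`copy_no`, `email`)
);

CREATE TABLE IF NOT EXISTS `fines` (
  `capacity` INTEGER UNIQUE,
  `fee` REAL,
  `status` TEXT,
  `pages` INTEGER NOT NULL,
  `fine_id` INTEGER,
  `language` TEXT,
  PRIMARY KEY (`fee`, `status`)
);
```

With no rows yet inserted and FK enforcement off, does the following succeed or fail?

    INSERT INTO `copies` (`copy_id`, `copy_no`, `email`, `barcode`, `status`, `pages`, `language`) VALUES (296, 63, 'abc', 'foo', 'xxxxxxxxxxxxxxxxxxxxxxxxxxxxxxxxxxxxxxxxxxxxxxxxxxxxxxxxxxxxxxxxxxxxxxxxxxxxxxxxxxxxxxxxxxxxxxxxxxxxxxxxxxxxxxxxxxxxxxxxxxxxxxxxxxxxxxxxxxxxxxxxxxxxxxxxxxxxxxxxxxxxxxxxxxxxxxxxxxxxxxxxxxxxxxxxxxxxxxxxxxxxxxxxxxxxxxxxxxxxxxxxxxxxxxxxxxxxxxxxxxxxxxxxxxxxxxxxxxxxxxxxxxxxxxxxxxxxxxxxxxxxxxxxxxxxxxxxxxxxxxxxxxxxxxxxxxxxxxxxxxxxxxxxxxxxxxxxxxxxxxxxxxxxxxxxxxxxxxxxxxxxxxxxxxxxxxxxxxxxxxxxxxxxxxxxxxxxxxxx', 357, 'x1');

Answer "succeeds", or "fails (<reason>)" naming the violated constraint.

fails (CHECK on status)

The value 'xxxxxxxxxxxxxxxxxxxxxxxxxxxxxxxxxxxxxxxxxxxxxxxxxxxxxxxxxxxxxxxxxxxxxxxxxxxxxxxxxxxxxxxxxxxxxxxxxxxxxxxxxxxxxxxxxxxxxxxxxxxxxxxxxxxxxxxxxxxxxxxxxxxxxxxxxxxxxxxxxxxxxxxxxxxxxxxxxxxxxxxxxxxxxxxxxxxxxxxxxxxxxxxxxxxxxxxxxxxxxxxxxxxxxxxxxxxxxxxxxxxxxxxxxxxxxxxxxxxxxxxxxxxxxxxxxxxxxxxxxxxxxxxxxxxxxxxxxxxxxxxxxxxxxxxxxxxxxxxxxxxxxxxxxxxxxxxxxxxxxxxxxxxxxxxxxxxxxxxxxxxxxxxxxxxxxxxxxxxxxxxxxxxxxxxxxxxxxxxx' for status violates CHECK (length(status) <= 10).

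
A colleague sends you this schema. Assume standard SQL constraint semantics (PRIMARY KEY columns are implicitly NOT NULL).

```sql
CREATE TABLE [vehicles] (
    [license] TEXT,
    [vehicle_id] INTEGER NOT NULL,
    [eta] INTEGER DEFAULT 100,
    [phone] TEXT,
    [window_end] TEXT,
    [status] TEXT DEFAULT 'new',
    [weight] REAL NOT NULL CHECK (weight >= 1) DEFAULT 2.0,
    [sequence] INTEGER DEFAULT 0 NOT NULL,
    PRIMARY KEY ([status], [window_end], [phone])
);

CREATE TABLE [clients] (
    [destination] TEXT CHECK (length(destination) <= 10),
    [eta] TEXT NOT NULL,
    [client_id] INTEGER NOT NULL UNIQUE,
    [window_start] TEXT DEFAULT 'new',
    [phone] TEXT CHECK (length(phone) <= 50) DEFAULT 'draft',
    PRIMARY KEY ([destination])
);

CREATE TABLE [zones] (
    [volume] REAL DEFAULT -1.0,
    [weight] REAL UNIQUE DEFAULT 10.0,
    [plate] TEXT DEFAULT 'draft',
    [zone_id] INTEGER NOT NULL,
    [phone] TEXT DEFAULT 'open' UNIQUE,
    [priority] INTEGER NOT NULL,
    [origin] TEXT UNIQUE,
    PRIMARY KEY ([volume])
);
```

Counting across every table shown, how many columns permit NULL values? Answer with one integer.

vehicles: 2 nullable (license, eta — PK (status, window_end, phone) and explicit NOT NULL columns excluded).
clients: 2 nullable (window_start, phone — PK (destination) and explicit NOT NULL columns excluded).
zones: 4 nullable (weight, plate, phone, origin — PK (volume) and explicit NOT NULL columns excluded).
Total: 2 + 2 + 4 = 8.

8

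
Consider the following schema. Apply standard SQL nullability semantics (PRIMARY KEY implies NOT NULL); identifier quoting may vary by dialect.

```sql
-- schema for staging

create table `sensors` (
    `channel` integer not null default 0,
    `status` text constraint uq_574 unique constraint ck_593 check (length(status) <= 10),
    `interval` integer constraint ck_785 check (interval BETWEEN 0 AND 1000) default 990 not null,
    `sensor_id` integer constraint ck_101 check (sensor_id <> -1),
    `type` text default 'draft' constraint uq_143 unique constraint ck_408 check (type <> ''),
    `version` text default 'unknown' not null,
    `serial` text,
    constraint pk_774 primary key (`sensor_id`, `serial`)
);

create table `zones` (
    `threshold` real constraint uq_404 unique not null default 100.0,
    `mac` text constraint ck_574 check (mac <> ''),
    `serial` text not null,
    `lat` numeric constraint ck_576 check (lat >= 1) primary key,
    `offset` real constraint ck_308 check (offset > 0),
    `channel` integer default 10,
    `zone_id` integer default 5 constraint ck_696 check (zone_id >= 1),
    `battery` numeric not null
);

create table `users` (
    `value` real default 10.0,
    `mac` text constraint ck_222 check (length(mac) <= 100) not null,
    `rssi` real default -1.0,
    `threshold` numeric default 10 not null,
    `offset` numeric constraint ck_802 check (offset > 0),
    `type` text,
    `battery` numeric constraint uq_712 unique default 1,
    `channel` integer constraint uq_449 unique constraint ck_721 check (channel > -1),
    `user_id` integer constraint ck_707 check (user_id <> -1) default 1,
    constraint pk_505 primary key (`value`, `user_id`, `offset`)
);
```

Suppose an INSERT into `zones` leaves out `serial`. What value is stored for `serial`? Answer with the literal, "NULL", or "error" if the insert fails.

serial has no DEFAULT clause.
Omitting it would insert NULL, but it is declared NOT NULL, so the INSERT fails.

error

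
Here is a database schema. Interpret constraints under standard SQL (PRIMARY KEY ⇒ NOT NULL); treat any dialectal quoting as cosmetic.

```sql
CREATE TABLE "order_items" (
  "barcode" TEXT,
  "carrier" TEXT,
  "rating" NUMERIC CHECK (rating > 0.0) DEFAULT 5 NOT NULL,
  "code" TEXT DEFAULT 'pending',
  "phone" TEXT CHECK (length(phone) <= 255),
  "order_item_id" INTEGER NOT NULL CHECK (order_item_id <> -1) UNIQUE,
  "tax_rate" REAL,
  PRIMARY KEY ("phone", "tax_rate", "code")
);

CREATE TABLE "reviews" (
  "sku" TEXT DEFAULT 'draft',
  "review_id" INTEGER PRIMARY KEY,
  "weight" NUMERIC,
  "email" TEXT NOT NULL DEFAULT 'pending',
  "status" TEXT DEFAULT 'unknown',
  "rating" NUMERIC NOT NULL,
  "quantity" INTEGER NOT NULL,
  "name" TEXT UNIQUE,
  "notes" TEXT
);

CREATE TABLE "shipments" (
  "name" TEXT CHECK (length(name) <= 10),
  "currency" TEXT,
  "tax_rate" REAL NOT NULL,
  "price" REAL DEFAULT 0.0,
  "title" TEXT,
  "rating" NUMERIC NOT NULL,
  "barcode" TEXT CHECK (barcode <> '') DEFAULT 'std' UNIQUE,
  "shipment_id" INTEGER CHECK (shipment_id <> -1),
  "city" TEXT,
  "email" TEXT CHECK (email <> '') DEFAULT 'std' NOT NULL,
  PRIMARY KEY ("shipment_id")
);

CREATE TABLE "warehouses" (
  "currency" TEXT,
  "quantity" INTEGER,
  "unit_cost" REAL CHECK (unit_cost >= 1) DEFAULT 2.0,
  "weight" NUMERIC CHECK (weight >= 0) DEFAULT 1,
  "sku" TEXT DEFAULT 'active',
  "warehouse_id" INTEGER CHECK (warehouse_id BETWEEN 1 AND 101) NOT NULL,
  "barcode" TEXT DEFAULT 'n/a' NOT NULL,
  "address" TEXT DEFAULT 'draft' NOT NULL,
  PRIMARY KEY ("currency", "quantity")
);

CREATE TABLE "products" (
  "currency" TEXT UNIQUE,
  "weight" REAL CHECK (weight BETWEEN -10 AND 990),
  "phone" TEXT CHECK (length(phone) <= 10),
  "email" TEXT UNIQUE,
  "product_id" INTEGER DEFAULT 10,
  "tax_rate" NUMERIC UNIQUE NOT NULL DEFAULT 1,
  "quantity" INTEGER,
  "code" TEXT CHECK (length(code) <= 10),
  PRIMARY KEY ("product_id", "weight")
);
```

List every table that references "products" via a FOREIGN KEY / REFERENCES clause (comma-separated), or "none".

No REFERENCES clause anywhere in the schema names products.

none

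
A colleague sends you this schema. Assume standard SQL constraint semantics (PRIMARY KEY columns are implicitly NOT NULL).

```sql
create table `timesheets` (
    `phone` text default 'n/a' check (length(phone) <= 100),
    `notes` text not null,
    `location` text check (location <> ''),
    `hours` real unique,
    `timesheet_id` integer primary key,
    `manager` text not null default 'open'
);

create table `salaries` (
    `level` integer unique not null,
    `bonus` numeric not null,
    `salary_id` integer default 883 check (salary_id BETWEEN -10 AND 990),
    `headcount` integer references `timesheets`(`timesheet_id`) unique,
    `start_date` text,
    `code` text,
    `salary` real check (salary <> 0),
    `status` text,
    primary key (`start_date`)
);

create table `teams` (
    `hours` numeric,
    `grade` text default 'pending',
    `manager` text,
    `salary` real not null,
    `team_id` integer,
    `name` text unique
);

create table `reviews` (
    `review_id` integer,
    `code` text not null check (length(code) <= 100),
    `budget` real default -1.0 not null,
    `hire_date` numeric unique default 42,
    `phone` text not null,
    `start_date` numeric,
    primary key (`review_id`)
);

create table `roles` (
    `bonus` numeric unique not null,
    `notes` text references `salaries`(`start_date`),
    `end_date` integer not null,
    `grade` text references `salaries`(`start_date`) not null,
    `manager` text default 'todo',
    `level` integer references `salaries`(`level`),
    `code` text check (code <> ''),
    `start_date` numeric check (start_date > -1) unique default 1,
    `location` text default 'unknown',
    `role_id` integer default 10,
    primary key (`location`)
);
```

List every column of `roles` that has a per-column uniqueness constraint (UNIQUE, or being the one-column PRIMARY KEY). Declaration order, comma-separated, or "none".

- bonus: declared UNIQUE → unique.
- notes: no UNIQUE or single-column PK constraint.
- end_date: no UNIQUE or single-column PK constraint.
- grade: no UNIQUE or single-column PK constraint.
- manager: no UNIQUE or single-column PK constraint.
- level: no UNIQUE or single-column PK constraint.
- code: no UNIQUE or single-column PK constraint.
- start_date: declared UNIQUE → unique.
- location: single-column PRIMARY KEY → unique.
- role_id: no UNIQUE or single-column PK constraint.

bonus, start_date, location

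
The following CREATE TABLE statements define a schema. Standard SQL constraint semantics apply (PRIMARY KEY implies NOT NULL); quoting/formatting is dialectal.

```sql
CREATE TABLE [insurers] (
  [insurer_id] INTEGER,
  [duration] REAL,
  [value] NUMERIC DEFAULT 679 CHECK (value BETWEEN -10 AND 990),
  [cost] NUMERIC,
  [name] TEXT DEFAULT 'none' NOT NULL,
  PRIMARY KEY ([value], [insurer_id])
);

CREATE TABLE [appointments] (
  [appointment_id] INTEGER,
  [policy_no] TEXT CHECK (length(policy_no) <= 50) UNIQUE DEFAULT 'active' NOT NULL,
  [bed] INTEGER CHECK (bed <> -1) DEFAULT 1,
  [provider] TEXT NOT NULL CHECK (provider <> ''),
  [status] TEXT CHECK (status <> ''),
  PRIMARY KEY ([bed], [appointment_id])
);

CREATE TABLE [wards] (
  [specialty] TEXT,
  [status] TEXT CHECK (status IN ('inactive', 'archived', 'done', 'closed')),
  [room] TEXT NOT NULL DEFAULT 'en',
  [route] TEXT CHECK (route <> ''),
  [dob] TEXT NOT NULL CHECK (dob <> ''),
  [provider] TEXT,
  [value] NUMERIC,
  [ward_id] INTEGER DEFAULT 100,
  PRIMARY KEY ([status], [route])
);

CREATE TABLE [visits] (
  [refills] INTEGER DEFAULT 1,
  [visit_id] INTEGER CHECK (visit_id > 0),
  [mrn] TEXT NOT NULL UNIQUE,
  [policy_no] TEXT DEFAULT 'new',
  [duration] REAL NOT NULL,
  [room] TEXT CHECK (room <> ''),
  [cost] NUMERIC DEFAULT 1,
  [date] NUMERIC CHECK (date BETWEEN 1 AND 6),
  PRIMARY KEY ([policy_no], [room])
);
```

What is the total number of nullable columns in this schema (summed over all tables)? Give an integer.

insurers: 2 nullable (duration, cost — PK (value, insurer_id) and explicit NOT NULL columns excluded).
appointments: 1 nullable (status — PK (bed, appointment_id) and explicit NOT NULL columns excluded).
wards: 4 nullable (specialty, provider, value, ward_id — PK (status, route) and explicit NOT NULL columns excluded).
visits: 4 nullable (refills, visit_id, cost, date — PK (policy_no, room) and explicit NOT NULL columns excluded).
Total: 2 + 1 + 4 + 4 = 11.

11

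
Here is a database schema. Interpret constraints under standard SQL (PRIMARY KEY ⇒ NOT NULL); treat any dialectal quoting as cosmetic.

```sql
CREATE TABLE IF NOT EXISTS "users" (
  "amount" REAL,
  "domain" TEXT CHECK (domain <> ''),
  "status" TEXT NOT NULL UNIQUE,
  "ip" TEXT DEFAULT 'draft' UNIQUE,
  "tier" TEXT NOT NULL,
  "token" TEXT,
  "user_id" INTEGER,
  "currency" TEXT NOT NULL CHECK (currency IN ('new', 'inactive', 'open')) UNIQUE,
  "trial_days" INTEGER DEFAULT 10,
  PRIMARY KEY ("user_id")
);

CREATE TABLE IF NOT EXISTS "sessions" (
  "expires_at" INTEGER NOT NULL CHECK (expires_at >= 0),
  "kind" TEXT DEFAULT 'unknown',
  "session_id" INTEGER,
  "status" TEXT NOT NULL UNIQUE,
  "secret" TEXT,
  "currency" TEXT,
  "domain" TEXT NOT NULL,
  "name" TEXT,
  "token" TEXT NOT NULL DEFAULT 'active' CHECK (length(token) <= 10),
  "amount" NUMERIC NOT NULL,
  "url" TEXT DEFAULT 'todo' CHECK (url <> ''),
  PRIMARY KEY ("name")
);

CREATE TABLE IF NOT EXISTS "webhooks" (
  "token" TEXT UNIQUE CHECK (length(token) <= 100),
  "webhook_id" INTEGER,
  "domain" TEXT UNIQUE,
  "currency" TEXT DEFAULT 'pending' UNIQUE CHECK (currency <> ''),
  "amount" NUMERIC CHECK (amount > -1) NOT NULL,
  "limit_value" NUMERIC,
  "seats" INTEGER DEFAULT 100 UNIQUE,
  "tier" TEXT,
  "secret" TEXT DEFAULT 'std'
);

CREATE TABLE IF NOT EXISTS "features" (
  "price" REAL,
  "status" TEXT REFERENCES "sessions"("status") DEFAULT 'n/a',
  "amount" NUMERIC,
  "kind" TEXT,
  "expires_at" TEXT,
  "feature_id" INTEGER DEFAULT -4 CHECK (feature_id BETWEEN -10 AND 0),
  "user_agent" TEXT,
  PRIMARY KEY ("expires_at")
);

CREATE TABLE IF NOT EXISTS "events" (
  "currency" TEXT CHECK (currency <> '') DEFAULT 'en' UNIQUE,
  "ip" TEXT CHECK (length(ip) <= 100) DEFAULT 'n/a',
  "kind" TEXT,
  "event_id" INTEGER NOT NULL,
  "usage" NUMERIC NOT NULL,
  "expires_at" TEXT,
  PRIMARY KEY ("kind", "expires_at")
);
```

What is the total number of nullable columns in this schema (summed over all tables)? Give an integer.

26

users: 5 nullable (amount, domain, ip, token, trial_days — PK (user_id) and explicit NOT NULL columns excluded).
sessions: 5 nullable (kind, session_id, secret, currency, url — PK (name) and explicit NOT NULL columns excluded).
webhooks: 8 nullable (token, webhook_id, domain, currency, limit_value, seats, tier, secret — PK none and explicit NOT NULL columns excluded).
features: 6 nullable (price, status, amount, kind, feature_id, user_agent — PK (expires_at) and explicit NOT NULL columns excluded).
events: 2 nullable (currency, ip — PK (kind, expires_at) and explicit NOT NULL columns excluded).
Total: 5 + 5 + 8 + 6 + 2 = 26.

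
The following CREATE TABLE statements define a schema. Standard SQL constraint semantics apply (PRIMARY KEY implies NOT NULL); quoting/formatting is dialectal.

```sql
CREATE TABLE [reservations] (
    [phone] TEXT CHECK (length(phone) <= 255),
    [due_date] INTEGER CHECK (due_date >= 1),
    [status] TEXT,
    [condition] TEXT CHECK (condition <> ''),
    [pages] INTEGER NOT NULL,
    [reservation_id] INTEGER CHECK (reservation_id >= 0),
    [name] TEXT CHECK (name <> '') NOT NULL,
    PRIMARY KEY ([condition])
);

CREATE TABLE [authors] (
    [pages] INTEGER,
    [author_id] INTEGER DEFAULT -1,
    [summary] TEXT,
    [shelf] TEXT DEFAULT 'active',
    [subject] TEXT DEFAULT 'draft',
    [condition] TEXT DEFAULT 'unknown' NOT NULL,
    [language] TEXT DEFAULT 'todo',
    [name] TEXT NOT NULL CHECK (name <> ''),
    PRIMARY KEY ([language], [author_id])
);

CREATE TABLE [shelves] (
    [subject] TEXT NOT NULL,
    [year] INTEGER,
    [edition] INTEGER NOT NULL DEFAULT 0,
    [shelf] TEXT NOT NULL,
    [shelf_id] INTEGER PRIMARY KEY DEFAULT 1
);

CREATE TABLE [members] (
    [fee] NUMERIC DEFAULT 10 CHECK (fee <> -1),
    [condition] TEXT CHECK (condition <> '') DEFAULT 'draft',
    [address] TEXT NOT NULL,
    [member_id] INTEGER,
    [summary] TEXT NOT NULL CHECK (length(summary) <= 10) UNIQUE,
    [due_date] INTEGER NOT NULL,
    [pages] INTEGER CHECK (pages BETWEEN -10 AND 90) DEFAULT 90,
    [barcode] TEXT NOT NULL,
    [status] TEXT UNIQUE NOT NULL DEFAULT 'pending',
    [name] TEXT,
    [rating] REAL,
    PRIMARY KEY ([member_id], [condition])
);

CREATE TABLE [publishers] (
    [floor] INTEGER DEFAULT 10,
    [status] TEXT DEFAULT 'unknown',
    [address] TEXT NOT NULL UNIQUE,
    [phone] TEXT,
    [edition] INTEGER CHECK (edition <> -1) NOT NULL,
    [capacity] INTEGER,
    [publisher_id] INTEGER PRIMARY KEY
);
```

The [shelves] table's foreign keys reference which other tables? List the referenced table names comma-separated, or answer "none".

none

No column in shelves has a REFERENCES clause.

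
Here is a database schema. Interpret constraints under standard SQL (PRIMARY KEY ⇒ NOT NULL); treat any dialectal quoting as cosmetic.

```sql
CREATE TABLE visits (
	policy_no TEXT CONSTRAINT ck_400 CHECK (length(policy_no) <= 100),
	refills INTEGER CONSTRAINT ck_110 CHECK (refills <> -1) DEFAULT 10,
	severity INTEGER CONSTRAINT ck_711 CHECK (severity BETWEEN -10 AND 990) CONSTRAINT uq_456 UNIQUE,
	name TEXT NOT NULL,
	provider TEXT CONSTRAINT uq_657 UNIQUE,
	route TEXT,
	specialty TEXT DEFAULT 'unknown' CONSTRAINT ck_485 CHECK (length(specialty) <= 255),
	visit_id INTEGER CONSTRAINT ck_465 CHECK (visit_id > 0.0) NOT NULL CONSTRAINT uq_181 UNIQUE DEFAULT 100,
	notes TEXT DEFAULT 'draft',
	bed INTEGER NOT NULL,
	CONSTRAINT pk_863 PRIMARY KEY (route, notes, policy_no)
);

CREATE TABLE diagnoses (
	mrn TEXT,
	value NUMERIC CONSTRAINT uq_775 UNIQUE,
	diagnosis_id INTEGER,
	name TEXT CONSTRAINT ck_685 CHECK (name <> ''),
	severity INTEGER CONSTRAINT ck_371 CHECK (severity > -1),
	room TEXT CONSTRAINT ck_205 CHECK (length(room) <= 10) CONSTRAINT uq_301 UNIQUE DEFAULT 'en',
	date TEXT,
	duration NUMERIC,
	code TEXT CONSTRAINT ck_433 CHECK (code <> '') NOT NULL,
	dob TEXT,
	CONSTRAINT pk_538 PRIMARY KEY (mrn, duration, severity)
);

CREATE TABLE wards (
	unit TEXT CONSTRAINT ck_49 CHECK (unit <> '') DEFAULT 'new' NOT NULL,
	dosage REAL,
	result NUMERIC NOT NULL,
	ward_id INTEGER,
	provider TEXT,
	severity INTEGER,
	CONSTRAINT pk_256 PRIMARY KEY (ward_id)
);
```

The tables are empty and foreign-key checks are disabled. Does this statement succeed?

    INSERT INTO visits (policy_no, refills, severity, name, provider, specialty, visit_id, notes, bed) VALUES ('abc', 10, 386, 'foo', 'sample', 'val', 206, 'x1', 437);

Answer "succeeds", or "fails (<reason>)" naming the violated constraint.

fails (NOT NULL on route)

route is omitted from the column list and has no DEFAULT, so it would receive NULL.
But route is part of the PRIMARY KEY (implied NOT NULL).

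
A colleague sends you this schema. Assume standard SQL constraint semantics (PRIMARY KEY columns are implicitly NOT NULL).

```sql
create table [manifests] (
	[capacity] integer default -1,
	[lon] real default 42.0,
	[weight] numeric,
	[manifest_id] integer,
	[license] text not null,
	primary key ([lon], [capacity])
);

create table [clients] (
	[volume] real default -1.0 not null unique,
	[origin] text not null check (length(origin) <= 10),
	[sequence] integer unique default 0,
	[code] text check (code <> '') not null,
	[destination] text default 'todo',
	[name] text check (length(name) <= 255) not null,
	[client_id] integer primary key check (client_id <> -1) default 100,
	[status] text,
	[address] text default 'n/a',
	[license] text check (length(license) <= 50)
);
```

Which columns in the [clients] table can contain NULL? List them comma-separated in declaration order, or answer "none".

sequence, destination, status, address, license

- volume: declared NOT NULL → not nullable.
- origin: declared NOT NULL → not nullable.
- sequence: UNIQUE does not imply NOT NULL → nullable.
- code: declared NOT NULL → not nullable.
- destination: DEFAULT only fills an omitted column; an explicit NULL is still allowed → nullable.
- name: declared NOT NULL → not nullable.
- client_id: part of the PRIMARY KEY, which implies NOT NULL → not nullable.
- status: no NOT NULL constraint applies → nullable.
- address: DEFAULT only fills an omitted column; an explicit NULL is still allowed → nullable.
- license: CHECK does not forbid NULL (a CHECK constraint passes when its expression is NULL) → nullable.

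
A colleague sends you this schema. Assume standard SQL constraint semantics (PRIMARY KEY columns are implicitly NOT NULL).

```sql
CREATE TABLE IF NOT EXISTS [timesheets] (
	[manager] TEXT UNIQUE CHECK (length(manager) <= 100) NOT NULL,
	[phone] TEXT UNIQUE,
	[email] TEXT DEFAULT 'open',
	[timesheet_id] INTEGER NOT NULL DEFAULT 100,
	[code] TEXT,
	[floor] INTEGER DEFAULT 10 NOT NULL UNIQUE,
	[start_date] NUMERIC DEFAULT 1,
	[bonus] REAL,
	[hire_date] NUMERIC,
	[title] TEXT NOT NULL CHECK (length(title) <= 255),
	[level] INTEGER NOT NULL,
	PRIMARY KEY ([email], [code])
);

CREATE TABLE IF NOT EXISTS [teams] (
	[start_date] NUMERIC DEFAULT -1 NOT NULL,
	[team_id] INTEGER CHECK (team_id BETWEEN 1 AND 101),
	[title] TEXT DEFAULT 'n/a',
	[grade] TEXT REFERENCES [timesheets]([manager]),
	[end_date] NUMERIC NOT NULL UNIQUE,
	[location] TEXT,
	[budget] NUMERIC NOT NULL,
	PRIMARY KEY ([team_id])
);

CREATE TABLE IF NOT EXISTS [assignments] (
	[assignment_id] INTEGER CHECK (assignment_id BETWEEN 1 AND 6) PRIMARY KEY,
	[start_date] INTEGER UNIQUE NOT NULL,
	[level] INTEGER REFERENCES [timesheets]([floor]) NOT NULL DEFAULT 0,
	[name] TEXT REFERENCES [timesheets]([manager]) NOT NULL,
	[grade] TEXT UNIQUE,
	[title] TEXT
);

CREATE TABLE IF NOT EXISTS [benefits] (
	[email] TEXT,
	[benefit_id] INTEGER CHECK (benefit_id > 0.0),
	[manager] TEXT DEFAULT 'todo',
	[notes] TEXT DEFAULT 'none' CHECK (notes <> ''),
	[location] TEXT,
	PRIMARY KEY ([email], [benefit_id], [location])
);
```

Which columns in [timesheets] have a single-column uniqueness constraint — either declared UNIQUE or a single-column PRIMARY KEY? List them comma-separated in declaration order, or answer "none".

manager, phone, floor

- manager: declared UNIQUE → unique.
- phone: declared UNIQUE → unique.
- email: part of a composite PRIMARY KEY — only the tuple is unique, not this column on its own.
- timesheet_id: no UNIQUE or single-column PK constraint.
- code: part of a composite PRIMARY KEY — only the tuple is unique, not this column on its own.
- floor: declared UNIQUE → unique.
- start_date: no UNIQUE or single-column PK constraint.
- bonus: no UNIQUE or single-column PK constraint.
- hire_date: no UNIQUE or single-column PK constraint.
- title: no UNIQUE or single-column PK constraint.
- level: no UNIQUE or single-column PK constraint.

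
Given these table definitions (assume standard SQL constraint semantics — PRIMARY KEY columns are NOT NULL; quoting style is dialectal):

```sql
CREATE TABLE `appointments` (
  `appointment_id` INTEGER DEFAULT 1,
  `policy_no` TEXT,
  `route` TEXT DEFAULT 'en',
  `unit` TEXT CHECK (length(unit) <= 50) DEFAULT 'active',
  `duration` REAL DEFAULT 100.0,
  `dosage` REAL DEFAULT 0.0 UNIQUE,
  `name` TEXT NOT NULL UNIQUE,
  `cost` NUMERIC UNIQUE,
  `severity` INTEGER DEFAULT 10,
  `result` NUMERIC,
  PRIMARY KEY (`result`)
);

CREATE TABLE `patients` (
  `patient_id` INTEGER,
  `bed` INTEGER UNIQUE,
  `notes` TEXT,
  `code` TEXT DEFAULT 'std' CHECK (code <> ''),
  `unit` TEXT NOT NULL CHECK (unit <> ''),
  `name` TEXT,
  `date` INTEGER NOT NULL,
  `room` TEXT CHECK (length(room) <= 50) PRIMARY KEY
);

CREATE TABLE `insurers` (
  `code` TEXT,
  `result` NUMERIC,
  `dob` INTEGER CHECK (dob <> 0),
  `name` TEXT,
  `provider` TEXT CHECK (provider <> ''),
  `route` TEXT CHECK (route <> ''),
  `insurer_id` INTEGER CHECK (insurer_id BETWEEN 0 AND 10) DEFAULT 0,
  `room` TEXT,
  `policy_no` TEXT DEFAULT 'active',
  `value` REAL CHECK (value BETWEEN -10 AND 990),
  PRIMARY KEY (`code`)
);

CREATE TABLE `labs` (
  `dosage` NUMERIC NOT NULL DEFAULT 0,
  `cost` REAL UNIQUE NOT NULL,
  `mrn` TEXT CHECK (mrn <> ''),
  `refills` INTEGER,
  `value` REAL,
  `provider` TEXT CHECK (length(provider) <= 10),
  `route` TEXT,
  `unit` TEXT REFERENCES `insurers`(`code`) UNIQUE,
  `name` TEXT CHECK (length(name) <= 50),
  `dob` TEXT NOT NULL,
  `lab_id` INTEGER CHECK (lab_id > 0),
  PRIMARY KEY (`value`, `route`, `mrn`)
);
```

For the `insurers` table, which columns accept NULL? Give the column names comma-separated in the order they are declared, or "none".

result, dob, name, provider, route, insurer_id, room, policy_no, value

- code: part of the PRIMARY KEY, which implies NOT NULL → not nullable.
- result: no NOT NULL constraint applies → nullable.
- dob: CHECK does not forbid NULL (a CHECK constraint passes when its expression is NULL) → nullable.
- name: no NOT NULL constraint applies → nullable.
- provider: CHECK does not forbid NULL (a CHECK constraint passes when its expression is NULL) → nullable.
- route: CHECK does not forbid NULL (a CHECK constraint passes when its expression is NULL) → nullable.
- insurer_id: CHECK does not forbid NULL (a CHECK constraint passes when its expression is NULL) → nullable.
- room: no NOT NULL constraint applies → nullable.
- policy_no: DEFAULT only fills an omitted column; an explicit NULL is still allowed → nullable.
- value: CHECK does not forbid NULL (a CHECK constraint passes when its expression is NULL) → nullable.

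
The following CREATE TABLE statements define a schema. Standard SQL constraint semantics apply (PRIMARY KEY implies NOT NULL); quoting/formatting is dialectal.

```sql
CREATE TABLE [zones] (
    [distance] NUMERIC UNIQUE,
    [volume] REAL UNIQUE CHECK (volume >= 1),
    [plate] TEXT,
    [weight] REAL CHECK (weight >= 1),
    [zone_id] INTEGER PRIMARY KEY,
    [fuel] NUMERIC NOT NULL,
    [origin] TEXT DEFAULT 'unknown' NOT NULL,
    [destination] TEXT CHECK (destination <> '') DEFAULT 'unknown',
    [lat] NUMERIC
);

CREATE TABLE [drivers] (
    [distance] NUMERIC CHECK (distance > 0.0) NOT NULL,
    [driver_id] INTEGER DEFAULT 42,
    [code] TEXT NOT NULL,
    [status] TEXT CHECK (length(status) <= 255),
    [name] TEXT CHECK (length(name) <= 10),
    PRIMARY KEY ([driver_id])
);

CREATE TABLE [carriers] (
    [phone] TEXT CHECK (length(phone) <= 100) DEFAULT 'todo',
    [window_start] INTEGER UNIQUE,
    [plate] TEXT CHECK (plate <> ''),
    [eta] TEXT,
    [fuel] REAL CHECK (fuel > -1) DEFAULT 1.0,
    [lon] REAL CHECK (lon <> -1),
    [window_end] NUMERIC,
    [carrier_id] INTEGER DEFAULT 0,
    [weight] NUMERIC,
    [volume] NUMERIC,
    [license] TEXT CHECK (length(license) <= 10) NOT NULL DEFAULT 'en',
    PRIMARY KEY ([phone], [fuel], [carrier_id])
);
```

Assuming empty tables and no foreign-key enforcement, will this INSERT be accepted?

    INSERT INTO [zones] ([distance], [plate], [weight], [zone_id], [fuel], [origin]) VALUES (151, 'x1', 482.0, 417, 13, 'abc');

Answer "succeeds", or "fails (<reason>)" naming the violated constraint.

succeeds

NOT NULL columns: fuel is supplied; origin is supplied; zone_id is supplied.
CHECK constraints: 482.0 satisfies (weight >= 1).
No constraint is violated.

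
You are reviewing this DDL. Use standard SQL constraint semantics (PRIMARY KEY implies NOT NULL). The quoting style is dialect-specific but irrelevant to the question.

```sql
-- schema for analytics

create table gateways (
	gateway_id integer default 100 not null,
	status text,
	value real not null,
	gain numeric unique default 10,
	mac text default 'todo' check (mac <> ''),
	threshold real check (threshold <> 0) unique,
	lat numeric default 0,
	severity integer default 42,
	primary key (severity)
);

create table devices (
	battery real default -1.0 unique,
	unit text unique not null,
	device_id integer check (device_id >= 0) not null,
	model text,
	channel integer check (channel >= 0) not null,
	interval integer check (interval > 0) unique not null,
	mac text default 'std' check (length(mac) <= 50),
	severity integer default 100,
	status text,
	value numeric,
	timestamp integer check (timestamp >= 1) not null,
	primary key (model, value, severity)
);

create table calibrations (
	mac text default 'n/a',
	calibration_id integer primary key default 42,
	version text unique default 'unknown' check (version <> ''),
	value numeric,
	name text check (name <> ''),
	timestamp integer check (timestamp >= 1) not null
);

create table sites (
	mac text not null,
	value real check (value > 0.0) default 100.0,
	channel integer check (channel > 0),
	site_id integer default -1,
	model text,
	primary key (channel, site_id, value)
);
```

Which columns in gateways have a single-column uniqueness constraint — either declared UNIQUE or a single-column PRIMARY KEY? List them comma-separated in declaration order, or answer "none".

gain, threshold, severity

- gateway_id: no UNIQUE or single-column PK constraint.
- status: no UNIQUE or single-column PK constraint.
- value: no UNIQUE or single-column PK constraint.
- gain: declared UNIQUE → unique.
- mac: no UNIQUE or single-column PK constraint.
- threshold: declared UNIQUE → unique.
- lat: no UNIQUE or single-column PK constraint.
- severity: single-column PRIMARY KEY → unique.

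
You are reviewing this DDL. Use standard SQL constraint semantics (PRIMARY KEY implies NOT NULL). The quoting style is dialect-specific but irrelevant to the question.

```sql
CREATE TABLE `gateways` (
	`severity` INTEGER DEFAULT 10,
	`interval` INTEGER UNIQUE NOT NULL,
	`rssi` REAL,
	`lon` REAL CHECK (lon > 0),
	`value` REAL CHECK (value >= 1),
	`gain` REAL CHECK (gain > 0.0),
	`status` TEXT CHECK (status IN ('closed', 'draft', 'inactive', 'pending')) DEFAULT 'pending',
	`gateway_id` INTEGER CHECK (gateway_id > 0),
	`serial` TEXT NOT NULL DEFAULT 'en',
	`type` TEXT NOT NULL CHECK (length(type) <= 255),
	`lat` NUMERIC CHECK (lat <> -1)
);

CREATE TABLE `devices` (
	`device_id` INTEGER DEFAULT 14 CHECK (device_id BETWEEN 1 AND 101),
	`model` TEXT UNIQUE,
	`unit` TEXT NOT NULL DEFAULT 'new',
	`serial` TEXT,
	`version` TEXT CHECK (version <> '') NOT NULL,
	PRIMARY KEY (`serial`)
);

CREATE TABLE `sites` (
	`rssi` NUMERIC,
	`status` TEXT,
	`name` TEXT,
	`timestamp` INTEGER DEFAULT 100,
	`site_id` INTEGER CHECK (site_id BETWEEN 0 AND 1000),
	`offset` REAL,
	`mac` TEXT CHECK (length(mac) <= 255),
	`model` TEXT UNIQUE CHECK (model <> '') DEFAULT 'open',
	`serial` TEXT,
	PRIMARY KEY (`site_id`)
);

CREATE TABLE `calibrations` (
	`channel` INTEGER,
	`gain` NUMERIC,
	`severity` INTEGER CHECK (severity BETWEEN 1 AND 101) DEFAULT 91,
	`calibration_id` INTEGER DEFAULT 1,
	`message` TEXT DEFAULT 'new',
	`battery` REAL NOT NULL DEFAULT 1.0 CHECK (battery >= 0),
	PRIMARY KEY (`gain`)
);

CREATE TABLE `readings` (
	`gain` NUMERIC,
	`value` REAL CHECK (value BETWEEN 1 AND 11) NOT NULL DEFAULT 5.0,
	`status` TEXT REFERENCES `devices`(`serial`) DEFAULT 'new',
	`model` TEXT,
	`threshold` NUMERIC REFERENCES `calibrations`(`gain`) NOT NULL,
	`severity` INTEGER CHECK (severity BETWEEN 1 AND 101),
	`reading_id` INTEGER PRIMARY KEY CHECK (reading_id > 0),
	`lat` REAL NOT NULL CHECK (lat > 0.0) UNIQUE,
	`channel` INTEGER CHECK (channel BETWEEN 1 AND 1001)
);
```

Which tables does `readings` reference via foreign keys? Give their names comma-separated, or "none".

devices, calibrations

- status REFERENCES devices(serial).
- threshold REFERENCES calibrations(gain).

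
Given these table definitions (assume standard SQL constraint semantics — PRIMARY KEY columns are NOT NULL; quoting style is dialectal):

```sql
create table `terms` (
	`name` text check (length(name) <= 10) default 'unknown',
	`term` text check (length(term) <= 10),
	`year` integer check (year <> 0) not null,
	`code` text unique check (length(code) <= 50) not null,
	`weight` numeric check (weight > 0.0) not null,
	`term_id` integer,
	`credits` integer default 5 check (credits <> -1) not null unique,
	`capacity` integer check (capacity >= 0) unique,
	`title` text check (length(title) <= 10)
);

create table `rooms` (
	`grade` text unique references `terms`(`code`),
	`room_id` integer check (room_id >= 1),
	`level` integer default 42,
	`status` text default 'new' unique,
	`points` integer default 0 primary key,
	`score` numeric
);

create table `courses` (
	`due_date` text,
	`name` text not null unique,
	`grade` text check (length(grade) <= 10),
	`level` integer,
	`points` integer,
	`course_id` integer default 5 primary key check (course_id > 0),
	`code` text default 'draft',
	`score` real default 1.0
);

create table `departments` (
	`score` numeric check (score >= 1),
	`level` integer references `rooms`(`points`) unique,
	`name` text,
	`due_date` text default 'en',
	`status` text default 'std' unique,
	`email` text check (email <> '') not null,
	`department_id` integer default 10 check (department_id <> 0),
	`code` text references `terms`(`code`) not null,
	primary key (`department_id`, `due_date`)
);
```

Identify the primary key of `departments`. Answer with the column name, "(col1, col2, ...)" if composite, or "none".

A table-level PRIMARY KEY clause names 2 columns: department_id, due_date.
This is a composite key — the combination is unique, not each column individually.

(department_id, due_date)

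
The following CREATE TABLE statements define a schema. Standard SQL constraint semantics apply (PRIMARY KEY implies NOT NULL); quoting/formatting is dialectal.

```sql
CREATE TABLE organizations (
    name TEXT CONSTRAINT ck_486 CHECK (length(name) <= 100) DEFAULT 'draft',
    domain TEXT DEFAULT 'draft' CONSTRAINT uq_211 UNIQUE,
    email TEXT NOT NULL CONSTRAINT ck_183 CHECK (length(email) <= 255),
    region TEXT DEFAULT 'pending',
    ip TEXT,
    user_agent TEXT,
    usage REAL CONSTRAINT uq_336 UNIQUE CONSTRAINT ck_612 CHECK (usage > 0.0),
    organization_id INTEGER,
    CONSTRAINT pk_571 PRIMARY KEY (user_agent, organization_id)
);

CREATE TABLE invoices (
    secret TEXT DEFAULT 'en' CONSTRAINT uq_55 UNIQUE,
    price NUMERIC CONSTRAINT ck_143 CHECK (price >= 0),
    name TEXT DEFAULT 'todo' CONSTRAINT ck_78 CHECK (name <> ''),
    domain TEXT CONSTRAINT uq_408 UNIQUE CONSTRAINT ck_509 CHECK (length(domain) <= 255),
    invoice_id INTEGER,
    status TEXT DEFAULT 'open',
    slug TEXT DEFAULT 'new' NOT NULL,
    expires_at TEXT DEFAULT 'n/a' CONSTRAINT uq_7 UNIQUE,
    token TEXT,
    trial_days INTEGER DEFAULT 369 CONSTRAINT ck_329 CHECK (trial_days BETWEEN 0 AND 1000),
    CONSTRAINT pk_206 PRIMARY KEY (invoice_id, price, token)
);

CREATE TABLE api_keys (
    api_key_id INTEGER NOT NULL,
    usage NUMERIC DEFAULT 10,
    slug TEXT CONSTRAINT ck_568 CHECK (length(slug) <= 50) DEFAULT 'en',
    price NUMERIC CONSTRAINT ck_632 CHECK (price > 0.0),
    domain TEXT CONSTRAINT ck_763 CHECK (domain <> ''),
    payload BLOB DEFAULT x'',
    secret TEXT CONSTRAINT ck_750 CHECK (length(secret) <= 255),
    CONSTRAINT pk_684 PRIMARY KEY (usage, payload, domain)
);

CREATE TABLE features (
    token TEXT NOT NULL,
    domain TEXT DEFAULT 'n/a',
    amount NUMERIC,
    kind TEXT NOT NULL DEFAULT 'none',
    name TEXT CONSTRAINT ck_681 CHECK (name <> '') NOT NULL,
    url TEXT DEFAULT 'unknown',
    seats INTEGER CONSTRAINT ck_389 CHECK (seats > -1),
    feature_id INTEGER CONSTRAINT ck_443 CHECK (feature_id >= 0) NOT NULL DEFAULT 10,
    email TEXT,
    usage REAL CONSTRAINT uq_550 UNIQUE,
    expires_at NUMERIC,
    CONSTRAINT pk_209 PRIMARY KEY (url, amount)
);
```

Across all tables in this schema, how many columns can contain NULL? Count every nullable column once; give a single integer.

19

organizations: 5 nullable (name, domain, region, ip, usage — PK (user_agent, organization_id) and explicit NOT NULL columns excluded).
invoices: 6 nullable (secret, name, domain, status, expires_at, trial_days — PK (invoice_id, price, token) and explicit NOT NULL columns excluded).
api_keys: 3 nullable (slug, price, secret — PK (usage, payload, domain) and explicit NOT NULL columns excluded).
features: 5 nullable (domain, seats, email, usage, expires_at — PK (url, amount) and explicit NOT NULL columns excluded).
Total: 5 + 6 + 3 + 5 = 19.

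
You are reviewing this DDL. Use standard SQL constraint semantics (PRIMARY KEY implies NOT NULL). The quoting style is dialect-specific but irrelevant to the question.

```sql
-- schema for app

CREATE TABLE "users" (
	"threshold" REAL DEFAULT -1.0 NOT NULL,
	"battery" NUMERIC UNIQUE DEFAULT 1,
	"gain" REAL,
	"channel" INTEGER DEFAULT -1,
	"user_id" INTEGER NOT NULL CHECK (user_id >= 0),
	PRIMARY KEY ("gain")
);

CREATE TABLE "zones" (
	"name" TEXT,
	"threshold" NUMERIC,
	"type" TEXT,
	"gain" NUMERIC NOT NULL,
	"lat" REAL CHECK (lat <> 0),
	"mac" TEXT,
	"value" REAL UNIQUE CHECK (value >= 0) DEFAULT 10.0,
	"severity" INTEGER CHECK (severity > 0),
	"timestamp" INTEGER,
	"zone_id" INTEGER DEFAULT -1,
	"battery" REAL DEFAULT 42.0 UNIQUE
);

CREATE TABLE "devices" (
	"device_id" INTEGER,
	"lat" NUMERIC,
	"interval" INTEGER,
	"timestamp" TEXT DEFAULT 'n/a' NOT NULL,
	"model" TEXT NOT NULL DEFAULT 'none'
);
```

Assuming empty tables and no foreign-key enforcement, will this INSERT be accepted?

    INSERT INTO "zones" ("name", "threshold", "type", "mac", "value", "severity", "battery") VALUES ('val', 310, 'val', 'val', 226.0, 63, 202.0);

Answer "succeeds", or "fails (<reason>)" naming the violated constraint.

fails (NOT NULL on gain)

gain is omitted from the column list and has no DEFAULT, so it would receive NULL.
But gain is declared NOT NULL.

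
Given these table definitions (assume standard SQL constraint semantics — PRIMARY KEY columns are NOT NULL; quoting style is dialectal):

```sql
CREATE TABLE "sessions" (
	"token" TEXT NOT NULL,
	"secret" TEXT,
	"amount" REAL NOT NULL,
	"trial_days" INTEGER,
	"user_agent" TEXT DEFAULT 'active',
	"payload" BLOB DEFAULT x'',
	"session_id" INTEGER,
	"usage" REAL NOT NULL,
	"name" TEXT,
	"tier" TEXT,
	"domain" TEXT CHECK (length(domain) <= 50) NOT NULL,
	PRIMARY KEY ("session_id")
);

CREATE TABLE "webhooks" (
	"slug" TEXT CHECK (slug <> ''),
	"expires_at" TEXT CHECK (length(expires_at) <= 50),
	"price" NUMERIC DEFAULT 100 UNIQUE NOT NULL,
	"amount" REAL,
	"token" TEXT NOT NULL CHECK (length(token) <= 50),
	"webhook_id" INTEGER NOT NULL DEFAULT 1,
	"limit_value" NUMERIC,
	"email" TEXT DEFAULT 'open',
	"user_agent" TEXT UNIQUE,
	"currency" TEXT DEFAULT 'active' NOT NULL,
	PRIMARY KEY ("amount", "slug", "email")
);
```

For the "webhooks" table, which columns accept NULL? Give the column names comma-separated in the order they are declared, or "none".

expires_at, limit_value, user_agent

- slug: part of the PRIMARY KEY, which implies NOT NULL → not nullable.
- expires_at: CHECK does not forbid NULL (a CHECK constraint passes when its expression is NULL) → nullable.
- price: declared NOT NULL → not nullable.
- amount: part of the PRIMARY KEY, which implies NOT NULL → not nullable.
- token: declared NOT NULL → not nullable.
- webhook_id: declared NOT NULL → not nullable.
- limit_value: no NOT NULL constraint applies → nullable.
- email: part of the PRIMARY KEY, which implies NOT NULL → not nullable.
- user_agent: UNIQUE does not imply NOT NULL → nullable.
- currency: declared NOT NULL → not nullable.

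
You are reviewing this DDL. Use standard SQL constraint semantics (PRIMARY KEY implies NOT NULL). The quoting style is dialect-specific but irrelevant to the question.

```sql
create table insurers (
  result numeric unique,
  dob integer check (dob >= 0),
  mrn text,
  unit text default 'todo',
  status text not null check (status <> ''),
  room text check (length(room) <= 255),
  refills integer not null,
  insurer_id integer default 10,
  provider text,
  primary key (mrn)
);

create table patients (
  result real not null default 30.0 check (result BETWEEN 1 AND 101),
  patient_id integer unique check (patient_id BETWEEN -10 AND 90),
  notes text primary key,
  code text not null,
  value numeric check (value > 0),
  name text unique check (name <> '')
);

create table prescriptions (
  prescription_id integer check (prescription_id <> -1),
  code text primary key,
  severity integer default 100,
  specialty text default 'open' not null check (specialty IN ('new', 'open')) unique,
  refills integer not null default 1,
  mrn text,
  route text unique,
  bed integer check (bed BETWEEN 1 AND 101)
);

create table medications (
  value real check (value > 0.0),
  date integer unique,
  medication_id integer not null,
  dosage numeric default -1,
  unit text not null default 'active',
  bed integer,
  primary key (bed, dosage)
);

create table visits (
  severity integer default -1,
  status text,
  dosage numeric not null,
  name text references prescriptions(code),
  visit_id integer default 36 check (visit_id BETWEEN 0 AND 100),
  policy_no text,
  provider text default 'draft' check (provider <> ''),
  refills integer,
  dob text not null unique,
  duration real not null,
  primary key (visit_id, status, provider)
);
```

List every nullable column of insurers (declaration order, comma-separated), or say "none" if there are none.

- result: UNIQUE does not imply NOT NULL → nullable.
- dob: CHECK does not forbid NULL (a CHECK constraint passes when its expression is NULL) → nullable.
- mrn: part of the PRIMARY KEY, which implies NOT NULL → not nullable.
- unit: DEFAULT only fills an omitted column; an explicit NULL is still allowed → nullable.
- status: declared NOT NULL → not nullable.
- room: CHECK does not forbid NULL (a CHECK constraint passes when its expression is NULL) → nullable.
- refills: declared NOT NULL → not nullable.
- insurer_id: DEFAULT only fills an omitted column; an explicit NULL is still allowed → nullable.
- provider: no NOT NULL constraint applies → nullable.

result, dob, unit, room, insurer_id, provider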